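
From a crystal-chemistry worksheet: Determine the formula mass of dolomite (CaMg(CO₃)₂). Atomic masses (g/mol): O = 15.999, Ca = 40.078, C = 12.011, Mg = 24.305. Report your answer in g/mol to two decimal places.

184.40 g/mol

M = 1*40.078 + 1*24.305 + 2*12.011 + 6*15.999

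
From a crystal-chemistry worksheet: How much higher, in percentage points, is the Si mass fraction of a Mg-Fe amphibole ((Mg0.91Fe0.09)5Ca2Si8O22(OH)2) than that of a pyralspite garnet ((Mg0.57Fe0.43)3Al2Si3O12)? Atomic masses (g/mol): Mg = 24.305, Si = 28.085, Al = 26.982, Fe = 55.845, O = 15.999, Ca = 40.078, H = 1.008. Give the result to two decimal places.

8.20 percentage points

Si in (Mg0.91Fe0.09)5Ca2Si8O22(OH)2: molar mass 826.546 g/mol; 8×28.085 = 224.680 g → 27.18 wt%.
Si in (Mg0.57Fe0.43)3Al2Si3O12: molar mass 443.809 g/mol; 3×28.085 = 84.255 g → 18.98 wt%.
Difference = 27.18 − 18.98 = 8.20 percentage points.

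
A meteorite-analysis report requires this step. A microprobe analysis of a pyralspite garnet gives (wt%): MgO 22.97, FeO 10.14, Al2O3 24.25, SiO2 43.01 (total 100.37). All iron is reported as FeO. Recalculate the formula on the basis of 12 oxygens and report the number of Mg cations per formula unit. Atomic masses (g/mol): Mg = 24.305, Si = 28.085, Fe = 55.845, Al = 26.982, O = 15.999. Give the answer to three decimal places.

MgO (M=40.304): mol = 0.56992; Mg = 0.56992, O = 0.56992.
FeO (M=71.844): mol = 0.14114; Fe = 0.14114, O = 0.14114.
Al2O3 (M=101.961): mol = 0.23784; Al = 0.47568, O = 0.71352.
SiO2 (M=60.083): mol = 0.71584; Si = 0.71584, O = 1.43168.
ΣO = 2.85626; factor = 12/ΣO = 4.20130.
Mg apfu = 0.56992 × 4.20130 = 2.394.

2.394 Mg apfu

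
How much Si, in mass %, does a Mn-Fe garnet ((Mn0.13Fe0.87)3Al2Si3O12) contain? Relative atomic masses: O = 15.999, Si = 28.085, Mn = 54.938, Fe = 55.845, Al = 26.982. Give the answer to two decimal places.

16.94 mass %

M((Mn0.13Fe0.87)3Al2Si3O12) = 497.388 g/mol.
Si contributes 3 × 28.085 = 84.255 g per mole.
84.255/497.388 = 0.1694 → 16.94%.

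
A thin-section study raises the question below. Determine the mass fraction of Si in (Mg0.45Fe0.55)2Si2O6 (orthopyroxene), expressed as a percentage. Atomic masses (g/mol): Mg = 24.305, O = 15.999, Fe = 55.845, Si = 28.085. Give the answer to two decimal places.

M((Mg0.45Fe0.55)2Si2O6) = 235.468 g/mol.
Si contributes 2 × 28.085 = 56.170 g per mole.
56.170/235.468 = 0.2385 → 23.85%.

23.85 wt%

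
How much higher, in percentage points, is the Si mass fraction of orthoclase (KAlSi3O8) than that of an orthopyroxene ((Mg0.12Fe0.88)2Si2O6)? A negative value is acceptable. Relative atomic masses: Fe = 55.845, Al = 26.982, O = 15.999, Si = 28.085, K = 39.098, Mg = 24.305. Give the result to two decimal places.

M(KAlSi3O8) = 278.327 g/mol, so wt% Si = 84.255/278.327 × 100 = 30.27%.
M((Mg0.12Fe0.88)2Si2O6) = 256.284 g/mol, so wt% Si = 56.170/256.284 × 100 = 21.92%.
30.27 − 21.92 = 8.35 pp.

8.35 percentage points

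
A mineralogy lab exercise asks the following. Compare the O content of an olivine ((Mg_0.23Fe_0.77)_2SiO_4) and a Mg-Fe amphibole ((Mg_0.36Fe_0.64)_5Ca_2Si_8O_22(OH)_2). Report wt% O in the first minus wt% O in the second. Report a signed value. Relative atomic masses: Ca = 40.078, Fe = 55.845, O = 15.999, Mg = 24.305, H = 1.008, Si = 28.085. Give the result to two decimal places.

-8.23 percentage points

First mineral: 63.996 g O in 189.263 g formula = 33.81 wt% O.
Second mineral: 383.976 g O in 913.281 g formula = 42.04 wt% O.
33.81% − 42.04% gives a difference of -8.23 percentage points.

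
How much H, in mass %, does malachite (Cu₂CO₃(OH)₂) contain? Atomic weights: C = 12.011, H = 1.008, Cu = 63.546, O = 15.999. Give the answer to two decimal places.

0.91 mass %

Formula mass = 2*63.546 + 1*12.011 + 5*15.999 + 2*1.008 = 221.114 g/mol, of which 2.016 g is H.
So H makes up 2.016/221.114 = 0.0091 of the mass, i.e. 0.91%.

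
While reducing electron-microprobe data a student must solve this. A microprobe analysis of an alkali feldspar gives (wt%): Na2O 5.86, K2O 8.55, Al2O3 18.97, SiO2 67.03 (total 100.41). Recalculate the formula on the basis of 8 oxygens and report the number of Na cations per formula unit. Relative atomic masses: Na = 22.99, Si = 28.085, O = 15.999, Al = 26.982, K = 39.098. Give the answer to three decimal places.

Na2O (M=61.979): mol = 0.09455; Na = 0.18910, O = 0.09455.
K2O (M=94.195): mol = 0.09077; K = 0.18154, O = 0.09077.
Al2O3 (M=101.961): mol = 0.18605; Al = 0.37210, O = 0.55815.
SiO2 (M=60.083): mol = 1.11562; Si = 1.11562, O = 2.23124.
ΣO = 2.97471; factor = 8/ΣO = 2.68934.
Na apfu = 0.18910 × 2.68934 = 0.509.

0.509 Na apfu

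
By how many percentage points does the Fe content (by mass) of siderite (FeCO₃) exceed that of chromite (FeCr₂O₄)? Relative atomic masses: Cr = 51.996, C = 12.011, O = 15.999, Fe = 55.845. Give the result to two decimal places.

23.25 percentage points

Fe in FeCO₃: molar mass 115.853 g/mol; 1×55.845 = 55.845 g → 48.20 wt%.
Fe in FeCr₂O₄: molar mass 223.833 g/mol; 1×55.845 = 55.845 g → 24.95 wt%.
Difference = 48.20 − 24.95 = 23.25 percentage points.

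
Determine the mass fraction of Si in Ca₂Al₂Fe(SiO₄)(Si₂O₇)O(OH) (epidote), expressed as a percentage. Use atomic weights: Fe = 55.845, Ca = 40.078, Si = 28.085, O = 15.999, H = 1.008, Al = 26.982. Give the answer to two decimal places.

Formula mass = 2·40.078 + 2·26.982 + 1·55.845 + 3·28.085 + 13·15.999 + 1·1.008 = 483.215 g/mol, of which 84.255 g is Si.
So Si makes up 84.255/483.215 = 0.1744 of the mass, i.e. 17.44%.

17.44 weight percent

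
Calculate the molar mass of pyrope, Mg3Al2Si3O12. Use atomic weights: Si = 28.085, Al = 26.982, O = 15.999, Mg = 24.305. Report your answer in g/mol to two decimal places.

Mg: 3 × 24.305 = 72.9150
Al: 2 × 26.982 = 53.9640
Si: 3 × 28.085 = 84.2550
O: 12 × 15.999 = 191.9880
Summing the contributions gives the formula mass.

403.12 g/mol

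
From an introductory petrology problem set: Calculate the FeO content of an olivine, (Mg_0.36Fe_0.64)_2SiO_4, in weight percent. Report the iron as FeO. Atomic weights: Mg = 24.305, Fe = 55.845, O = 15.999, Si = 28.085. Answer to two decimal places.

Molar mass of (Mg_0.36Fe_0.64)_2SiO_4 = 0.72·24.305 + 1.28·55.845 + 1·28.085 + 4·15.999 = 181.062 g/mol.
Each formula unit contains 1.28 Fe, equivalent to 1.28/1 = 1.2800 mol FeO.
M(FeO) = 1×55.845 + 1×15.999 = 71.844 g/mol.
Mass of FeO per formula unit = 1.2800 × 71.844 = 91.960 g.
FeO wt% = 91.960 / 181.062 × 100 = 50.79%.

50.79 wt%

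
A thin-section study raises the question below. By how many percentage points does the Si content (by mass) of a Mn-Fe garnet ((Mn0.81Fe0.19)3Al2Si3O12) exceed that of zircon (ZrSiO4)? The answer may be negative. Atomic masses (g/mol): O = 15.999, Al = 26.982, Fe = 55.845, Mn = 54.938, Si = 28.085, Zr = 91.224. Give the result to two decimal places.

1.68 percentage points

First mineral: 84.255 g Si in 495.538 g formula = 17.00 wt% Si.
Second mineral: 28.085 g Si in 183.305 g formula = 15.32 wt% Si.
17.00% − 15.32% gives a difference of 1.68 percentage points.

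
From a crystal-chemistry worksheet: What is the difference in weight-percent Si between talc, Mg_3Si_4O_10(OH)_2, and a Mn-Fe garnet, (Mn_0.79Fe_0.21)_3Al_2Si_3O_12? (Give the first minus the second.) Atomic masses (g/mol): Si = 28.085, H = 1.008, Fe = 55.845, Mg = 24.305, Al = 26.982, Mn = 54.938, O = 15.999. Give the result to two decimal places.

Si in Mg_3Si_4O_10(OH)_2: molar mass 379.259 g/mol; 4×28.085 = 112.340 g → 29.62 wt%.
Si in (Mn_0.79Fe_0.21)_3Al_2Si_3O_12: molar mass 495.592 g/mol; 3×28.085 = 84.255 g → 17.00 wt%.
Difference = 29.62 − 17.00 = 12.62 percentage points.

12.62 percentage points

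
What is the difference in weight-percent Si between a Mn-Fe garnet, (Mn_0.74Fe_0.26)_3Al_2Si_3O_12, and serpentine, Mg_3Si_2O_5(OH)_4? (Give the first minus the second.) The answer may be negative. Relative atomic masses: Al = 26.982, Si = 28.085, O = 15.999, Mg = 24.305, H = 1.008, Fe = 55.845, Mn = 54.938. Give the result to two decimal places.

-3.27 percentage points

M((Mn_0.74Fe_0.26)_3Al_2Si_3O_12) = 495.728 g/mol, so wt% Si = 84.255/495.728 × 100 = 17.00%.
M(Mg_3Si_2O_5(OH)_4) = 277.108 g/mol, so wt% Si = 56.170/277.108 × 100 = 20.27%.
17.00 − 20.27 = -3.27 pp.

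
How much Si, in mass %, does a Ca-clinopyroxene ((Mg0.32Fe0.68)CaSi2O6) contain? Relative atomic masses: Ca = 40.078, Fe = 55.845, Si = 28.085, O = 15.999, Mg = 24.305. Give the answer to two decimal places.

M((Mg0.32Fe0.68)CaSi2O6) = 237.994 g/mol.
Si contributes 2 × 28.085 = 56.170 g per mole.
56.170/237.994 = 0.2360 → 23.60%.

23.60 mass %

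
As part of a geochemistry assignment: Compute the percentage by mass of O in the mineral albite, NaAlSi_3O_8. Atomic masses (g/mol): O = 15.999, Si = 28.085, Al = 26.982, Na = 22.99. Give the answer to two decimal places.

48.81 mass %

M(NaAlSi_3O_8) = 262.219 g/mol.
O contributes 8 × 15.999 = 127.992 g per mole.
127.992/262.219 = 0.4881 → 48.81%.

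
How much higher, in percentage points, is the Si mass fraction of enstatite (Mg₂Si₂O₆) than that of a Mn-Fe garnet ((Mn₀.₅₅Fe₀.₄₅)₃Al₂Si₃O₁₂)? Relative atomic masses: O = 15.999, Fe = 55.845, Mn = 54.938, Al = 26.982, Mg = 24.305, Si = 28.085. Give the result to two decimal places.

M(Mg₂Si₂O₆) = 200.774 g/mol, so wt% Si = 56.170/200.774 × 100 = 27.98%.
M((Mn₀.₅₅Fe₀.₄₅)₃Al₂Si₃O₁₂) = 496.245 g/mol, so wt% Si = 84.255/496.245 × 100 = 16.98%.
27.98 − 16.98 = 11.00 pp.

11.00 percentage points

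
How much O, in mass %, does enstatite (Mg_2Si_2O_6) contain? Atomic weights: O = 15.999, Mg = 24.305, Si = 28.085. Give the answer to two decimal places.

Formula mass = 2*24.305 + 2*28.085 + 6*15.999 = 200.774 g/mol, of which 95.994 g is O.
So O makes up 95.994/200.774 = 0.4781 of the mass, i.e. 47.81%.

47.81 mass %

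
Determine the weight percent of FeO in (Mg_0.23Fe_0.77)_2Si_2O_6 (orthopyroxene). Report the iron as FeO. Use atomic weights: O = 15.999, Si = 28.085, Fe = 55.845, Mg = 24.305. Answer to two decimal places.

Formula mass = 249.346 g/mol.
1.54 Fe → 1.5400 mol FeO per formula unit; M(FeO) = 71.844, so FeO mass = 110.640 g.
110.640/249.346 × 100 = 44.37 wt%.

44.37 wt%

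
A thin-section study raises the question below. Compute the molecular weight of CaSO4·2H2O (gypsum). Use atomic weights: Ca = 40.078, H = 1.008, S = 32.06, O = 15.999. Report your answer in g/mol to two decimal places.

The formula mass is the sum 1×40.078 + 1×32.06 + 6×15.999 + 4×1.008.

172.16 g/mol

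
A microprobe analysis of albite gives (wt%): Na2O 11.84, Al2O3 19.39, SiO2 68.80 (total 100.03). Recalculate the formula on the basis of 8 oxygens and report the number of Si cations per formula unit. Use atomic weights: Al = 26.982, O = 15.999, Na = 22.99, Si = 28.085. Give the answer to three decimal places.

11.84 wt% Na2O ÷ 61.979 g/mol = 0.19103 mol, giving 0.38206 Na and 0.19103 O.
19.39 wt% Al2O3 ÷ 101.961 g/mol = 0.19017 mol, giving 0.38034 Al and 0.57051 O.
68.80 wt% SiO2 ÷ 60.083 g/mol = 1.14508 mol, giving 1.14508 Si and 2.29016 O.
Oxygen sums to 3.05170; scaling by 8/3.05170 = 2.62149 puts the formula on 8 O.
Si: 1.14508 × 2.62149 = 3.002 atoms per formula unit.

3.002 Si apfu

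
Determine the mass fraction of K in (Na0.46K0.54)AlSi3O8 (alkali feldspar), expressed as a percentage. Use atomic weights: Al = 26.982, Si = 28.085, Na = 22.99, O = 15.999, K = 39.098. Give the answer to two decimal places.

M((Na0.46K0.54)AlSi3O8) = 270.917 g/mol.
K contributes 0.54 × 39.098 = 21.113 g per mole.
21.113/270.917 = 0.0779 → 7.79%.

7.79 weight percent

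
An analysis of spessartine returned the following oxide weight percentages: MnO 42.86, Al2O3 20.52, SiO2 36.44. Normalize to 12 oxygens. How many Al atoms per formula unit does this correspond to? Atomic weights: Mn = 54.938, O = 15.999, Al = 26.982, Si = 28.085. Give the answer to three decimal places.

1.995 Al apfu

MnO: 42.86/70.937 = 0.60420 mol → 0.60420 mol Mn, 0.60420 mol O.
Al2O3: 20.52/101.961 = 0.20125 mol → 0.40250 mol Al, 0.60375 mol O.
SiO2: 36.44/60.083 = 0.60649 mol → 0.60649 mol Si, 1.21298 mol O.
Total oxygen = 2.42093 mol. Normalization factor = 12/2.42093 = 4.95677.
Al per 12 O = 0.40250 × 4.95677 = 1.995.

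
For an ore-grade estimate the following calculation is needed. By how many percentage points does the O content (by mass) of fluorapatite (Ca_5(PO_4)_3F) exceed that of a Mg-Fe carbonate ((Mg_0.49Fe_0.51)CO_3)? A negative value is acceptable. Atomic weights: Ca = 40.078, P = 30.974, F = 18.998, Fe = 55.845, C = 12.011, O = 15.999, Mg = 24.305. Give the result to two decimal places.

O in Ca_5(PO_4)_3F: molar mass 504.298 g/mol; 12×15.999 = 191.988 g → 38.07 wt%.
O in (Mg_0.49Fe_0.51)CO_3: molar mass 100.398 g/mol; 3×15.999 = 47.997 g → 47.81 wt%.
Difference = 38.07 − 47.81 = -9.74 percentage points.

-9.74 percentage points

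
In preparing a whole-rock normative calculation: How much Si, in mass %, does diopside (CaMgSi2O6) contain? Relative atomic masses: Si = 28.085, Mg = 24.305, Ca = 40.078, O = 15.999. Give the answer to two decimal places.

M(CaMgSi2O6) = 216.547 g/mol.
Si contributes 2 × 28.085 = 56.170 g per mole.
56.170/216.547 = 0.2594 → 25.94%.

25.94 mass %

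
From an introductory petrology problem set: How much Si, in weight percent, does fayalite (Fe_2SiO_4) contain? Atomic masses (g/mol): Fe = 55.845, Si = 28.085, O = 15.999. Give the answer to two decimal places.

Molar mass of Fe_2SiO_4: 2·55.845 + 1·28.085 + 4·15.999 = 203.771 g/mol.
Mass of Si per formula unit: 1 × 28.085 = 28.085 g.
Weight fraction Si = 28.085 / 203.771 = 0.1378.

13.78 weight percent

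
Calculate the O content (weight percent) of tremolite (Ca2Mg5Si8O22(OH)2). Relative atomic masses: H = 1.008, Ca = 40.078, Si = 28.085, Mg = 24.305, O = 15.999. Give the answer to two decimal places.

47.27 weight percent

Molar mass of Ca2Mg5Si8O22(OH)2: 2·40.078 + 5·24.305 + 8·28.085 + 24·15.999 + 2·1.008 = 812.353 g/mol.
Mass of O per formula unit: 24 × 15.999 = 383.976 g.
Weight fraction O = 383.976 / 812.353 = 0.4727.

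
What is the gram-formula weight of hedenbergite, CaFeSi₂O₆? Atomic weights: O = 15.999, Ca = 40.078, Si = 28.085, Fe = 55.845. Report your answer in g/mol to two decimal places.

M = 1(40.078) + 1(55.845) + 2(28.085) + 6(15.999)

248.09 g/mol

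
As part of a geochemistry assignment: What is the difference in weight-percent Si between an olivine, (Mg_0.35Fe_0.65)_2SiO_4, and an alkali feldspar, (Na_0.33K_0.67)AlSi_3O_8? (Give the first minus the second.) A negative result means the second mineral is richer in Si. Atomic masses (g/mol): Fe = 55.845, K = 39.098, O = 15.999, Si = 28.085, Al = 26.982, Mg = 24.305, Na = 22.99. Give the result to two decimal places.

-15.40 percentage points

First mineral: 28.085 g Si in 181.693 g formula = 15.46 wt% Si.
Second mineral: 84.255 g Si in 273.011 g formula = 30.86 wt% Si.
15.46% − 30.86% gives a difference of -15.40 percentage points.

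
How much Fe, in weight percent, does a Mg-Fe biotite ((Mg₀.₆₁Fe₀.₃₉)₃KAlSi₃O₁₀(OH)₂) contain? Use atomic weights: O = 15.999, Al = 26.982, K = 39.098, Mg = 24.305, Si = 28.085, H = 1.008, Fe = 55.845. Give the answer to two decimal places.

M((Mg₀.₆₁Fe₀.₃₉)₃KAlSi₃O₁₀(OH)₂) = 454.156 g/mol.
Fe contributes 1.17 × 55.845 = 65.339 g per mole.
65.339/454.156 = 0.1439 → 14.39%.

14.39 weight percent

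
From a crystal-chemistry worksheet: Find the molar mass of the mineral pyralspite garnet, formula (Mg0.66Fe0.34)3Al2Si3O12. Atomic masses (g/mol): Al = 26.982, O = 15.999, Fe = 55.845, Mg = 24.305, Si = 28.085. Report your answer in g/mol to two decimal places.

435.29 g/mol

M = 1.98×24.305 + 1.02×55.845 + 2×26.982 + 3×28.085 + 12×15.999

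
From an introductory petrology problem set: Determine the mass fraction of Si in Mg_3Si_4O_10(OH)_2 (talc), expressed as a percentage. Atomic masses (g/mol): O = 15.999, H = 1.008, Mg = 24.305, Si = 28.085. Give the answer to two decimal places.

29.62 wt%

Formula mass = 3*24.305 + 4*28.085 + 12*15.999 + 2*1.008 = 379.259 g/mol, of which 112.340 g is Si.
So Si makes up 112.340/379.259 = 0.2962 of the mass, i.e. 29.62%.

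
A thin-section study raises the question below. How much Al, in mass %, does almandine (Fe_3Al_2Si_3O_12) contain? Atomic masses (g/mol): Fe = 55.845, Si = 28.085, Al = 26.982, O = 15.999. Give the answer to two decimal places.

M(Fe_3Al_2Si_3O_12) = 497.742 g/mol.
Al contributes 2 × 26.982 = 53.964 g per mole.
53.964/497.742 = 0.1084 → 10.84%.

10.84 mass %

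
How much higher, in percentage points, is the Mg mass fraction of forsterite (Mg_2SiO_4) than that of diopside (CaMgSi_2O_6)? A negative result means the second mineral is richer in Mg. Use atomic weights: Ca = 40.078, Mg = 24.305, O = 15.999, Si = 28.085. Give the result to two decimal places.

First mineral: 48.610 g Mg in 140.691 g formula = 34.55 wt% Mg.
Second mineral: 24.305 g Mg in 216.547 g formula = 11.22 wt% Mg.
34.55% − 11.22% gives a difference of 23.33 percentage points.

23.33 percentage points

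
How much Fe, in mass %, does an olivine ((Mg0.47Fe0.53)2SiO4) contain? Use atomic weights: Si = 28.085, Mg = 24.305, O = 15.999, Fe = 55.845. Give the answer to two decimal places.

34.00 mass %

M((Mg0.47Fe0.53)2SiO4) = 174.123 g/mol.
Fe contributes 1.06 × 55.845 = 59.196 g per mole.
59.196/174.123 = 0.3400 → 34.00%.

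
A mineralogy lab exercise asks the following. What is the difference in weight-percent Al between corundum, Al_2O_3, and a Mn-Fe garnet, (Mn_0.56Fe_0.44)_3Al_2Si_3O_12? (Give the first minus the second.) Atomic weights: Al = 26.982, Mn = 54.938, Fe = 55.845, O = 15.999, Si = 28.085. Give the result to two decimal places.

42.05 percentage points

First mineral: 53.964 g Al in 101.961 g formula = 52.93 wt% Al.
Second mineral: 53.964 g Al in 496.218 g formula = 10.88 wt% Al.
52.93% − 10.88% gives a difference of 42.05 percentage points.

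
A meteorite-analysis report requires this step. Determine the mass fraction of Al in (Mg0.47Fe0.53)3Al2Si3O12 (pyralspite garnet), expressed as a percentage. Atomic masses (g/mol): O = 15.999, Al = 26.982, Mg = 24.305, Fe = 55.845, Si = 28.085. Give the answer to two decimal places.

11.91 wt%

Molar mass of (Mg0.47Fe0.53)3Al2Si3O12: 1.41·24.305 + 1.59·55.845 + 2·26.982 + 3·28.085 + 12·15.999 = 453.271 g/mol.
Mass of Al per formula unit: 2 × 26.982 = 53.964 g.
Weight fraction Al = 53.964 / 453.271 = 0.1191.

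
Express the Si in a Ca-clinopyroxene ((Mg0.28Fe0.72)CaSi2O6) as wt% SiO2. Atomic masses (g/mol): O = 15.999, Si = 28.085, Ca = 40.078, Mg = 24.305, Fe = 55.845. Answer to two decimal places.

M((Mg0.28Fe0.72)CaSi2O6) = 239.256 g/mol; M(SiO2) = 60.083 g/mol.
Moles SiO2 per formula unit = 2 Si ÷ 1 = 2.0000.
SiO2 fraction = (2.0000 × 60.083) / 239.256 = 120.166/239.256 = 0.5022.

50.22 wt%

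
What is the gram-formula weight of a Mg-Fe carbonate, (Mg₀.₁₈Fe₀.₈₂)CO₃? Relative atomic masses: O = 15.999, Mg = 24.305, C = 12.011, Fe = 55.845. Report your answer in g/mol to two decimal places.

110.18 g/mol

Mg: 0.18 × 24.305 = 4.3749
Fe: 0.82 × 55.845 = 45.7929
C: 1 × 12.011 = 12.0110
O: 3 × 15.999 = 47.9970
Summing the contributions gives the formula mass.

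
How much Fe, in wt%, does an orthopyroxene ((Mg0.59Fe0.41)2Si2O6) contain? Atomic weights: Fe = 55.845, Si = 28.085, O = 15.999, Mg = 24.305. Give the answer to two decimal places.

20.21 wt%

Formula mass = 1.18*24.305 + 0.82*55.845 + 2*28.085 + 6*15.999 = 226.637 g/mol, of which 45.793 g is Fe.
So Fe makes up 45.793/226.637 = 0.2021 of the mass, i.e. 20.21%.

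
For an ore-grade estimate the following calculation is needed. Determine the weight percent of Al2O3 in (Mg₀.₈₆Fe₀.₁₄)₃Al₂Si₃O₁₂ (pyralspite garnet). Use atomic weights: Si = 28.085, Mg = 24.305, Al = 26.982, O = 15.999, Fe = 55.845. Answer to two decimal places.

24.49 wt%

Formula mass = 416.369 g/mol.
2 Al → 1.0000 mol Al2O3 per formula unit; M(Al2O3) = 101.961, so Al2O3 mass = 101.961 g.
101.961/416.369 × 100 = 24.49 wt%.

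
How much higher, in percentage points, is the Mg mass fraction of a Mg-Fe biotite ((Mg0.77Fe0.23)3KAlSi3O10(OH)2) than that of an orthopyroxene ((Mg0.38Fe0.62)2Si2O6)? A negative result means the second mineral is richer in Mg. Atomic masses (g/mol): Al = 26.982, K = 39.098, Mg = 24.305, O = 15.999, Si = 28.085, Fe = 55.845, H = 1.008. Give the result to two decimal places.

M((Mg0.77Fe0.23)3KAlSi3O10(OH)2) = 439.017 g/mol, so wt% Mg = 56.145/439.017 × 100 = 12.79%.
M((Mg0.38Fe0.62)2Si2O6) = 239.884 g/mol, so wt% Mg = 18.472/239.884 × 100 = 7.70%.
12.79 − 7.70 = 5.09 pp.

5.09 percentage points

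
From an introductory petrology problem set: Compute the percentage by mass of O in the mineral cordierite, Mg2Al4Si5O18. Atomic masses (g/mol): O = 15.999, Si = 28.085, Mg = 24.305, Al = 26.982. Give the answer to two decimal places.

49.23 weight percent

Molar mass of Mg2Al4Si5O18: 2×24.305 + 4×26.982 + 5×28.085 + 18×15.999 = 584.945 g/mol.
Mass of O per formula unit: 18 × 15.999 = 287.982 g.
Weight fraction O = 287.982 / 584.945 = 0.4923.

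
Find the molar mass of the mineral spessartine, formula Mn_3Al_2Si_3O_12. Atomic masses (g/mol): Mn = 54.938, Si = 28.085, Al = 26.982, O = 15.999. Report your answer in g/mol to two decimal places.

M = 3×54.938 + 2×26.982 + 3×28.085 + 12×15.999

495.02 g/mol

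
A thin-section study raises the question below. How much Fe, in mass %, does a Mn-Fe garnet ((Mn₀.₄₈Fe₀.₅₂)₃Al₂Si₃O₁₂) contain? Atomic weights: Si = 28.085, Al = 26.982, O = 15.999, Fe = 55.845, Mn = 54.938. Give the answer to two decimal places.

17.55 mass %

Molar mass of (Mn₀.₄₈Fe₀.₅₂)₃Al₂Si₃O₁₂: 1.44*54.938 + 1.56*55.845 + 2*26.982 + 3*28.085 + 12*15.999 = 496.436 g/mol.
Mass of Fe per formula unit: 1.56 × 55.845 = 87.118 g.
Weight fraction Fe = 87.118 / 496.436 = 0.1755.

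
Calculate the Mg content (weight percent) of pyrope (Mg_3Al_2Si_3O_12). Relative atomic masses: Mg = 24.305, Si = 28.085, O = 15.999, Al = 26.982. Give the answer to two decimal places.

Molar mass of Mg_3Al_2Si_3O_12: 3·24.305 + 2·26.982 + 3·28.085 + 12·15.999 = 403.122 g/mol.
Mass of Mg per formula unit: 3 × 24.305 = 72.915 g.
Weight fraction Mg = 72.915 / 403.122 = 0.1809.

18.09 weight percent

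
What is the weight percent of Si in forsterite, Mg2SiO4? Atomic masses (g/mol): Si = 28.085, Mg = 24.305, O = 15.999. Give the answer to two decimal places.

Molar mass of Mg2SiO4: 2×24.305 + 1×28.085 + 4×15.999 = 140.691 g/mol.
Mass of Si per formula unit: 1 × 28.085 = 28.085 g.
Weight fraction Si = 28.085 / 140.691 = 0.1996.

19.96 weight percent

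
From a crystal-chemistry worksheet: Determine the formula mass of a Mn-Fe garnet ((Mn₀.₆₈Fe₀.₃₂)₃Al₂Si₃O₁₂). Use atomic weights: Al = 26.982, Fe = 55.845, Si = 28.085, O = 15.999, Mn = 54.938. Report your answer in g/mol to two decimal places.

495.89 g/mol

M = 2.04(54.938) + 0.96(55.845) + 2(26.982) + 3(28.085) + 12(15.999)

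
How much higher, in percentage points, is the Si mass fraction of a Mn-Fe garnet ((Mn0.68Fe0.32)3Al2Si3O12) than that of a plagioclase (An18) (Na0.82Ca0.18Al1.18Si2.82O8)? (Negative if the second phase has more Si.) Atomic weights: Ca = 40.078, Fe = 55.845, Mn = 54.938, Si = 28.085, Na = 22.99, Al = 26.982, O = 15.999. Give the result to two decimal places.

-12.89 percentage points

Si in (Mn0.68Fe0.32)3Al2Si3O12: molar mass 495.892 g/mol; 3×28.085 = 84.255 g → 16.99 wt%.
Si in Na0.82Ca0.18Al1.18Si2.82O8: molar mass 265.096 g/mol; 2.82×28.085 = 79.200 g → 29.88 wt%.
Difference = 16.99 − 29.88 = -12.89 percentage points.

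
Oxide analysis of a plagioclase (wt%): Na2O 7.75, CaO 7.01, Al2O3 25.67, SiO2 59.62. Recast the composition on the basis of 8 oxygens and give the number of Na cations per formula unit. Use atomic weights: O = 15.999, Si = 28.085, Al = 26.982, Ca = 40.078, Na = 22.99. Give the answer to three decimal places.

Na2O (M=61.979): mol = 0.12504; Na = 0.25008, O = 0.12504.
CaO (M=56.077): mol = 0.12501; Ca = 0.12501, O = 0.12501.
Al2O3 (M=101.961): mol = 0.25176; Al = 0.50352, O = 0.75528.
SiO2 (M=60.083): mol = 0.99229; Si = 0.99229, O = 1.98458.
ΣO = 2.98991; factor = 8/ΣO = 2.67567.
Na apfu = 0.25008 × 2.67567 = 0.669.

0.669 Na apfu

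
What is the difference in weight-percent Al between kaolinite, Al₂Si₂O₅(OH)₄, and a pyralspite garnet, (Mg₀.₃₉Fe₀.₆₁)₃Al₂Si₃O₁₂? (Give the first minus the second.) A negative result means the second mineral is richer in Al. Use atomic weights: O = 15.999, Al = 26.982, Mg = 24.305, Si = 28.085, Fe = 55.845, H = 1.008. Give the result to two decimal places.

9.19 percentage points

M(Al₂Si₂O₅(OH)₄) = 258.157 g/mol, so wt% Al = 53.964/258.157 × 100 = 20.90%.
M((Mg₀.₃₉Fe₀.₆₁)₃Al₂Si₃O₁₂) = 460.840 g/mol, so wt% Al = 53.964/460.840 × 100 = 11.71%.
20.90 − 11.71 = 9.19 pp.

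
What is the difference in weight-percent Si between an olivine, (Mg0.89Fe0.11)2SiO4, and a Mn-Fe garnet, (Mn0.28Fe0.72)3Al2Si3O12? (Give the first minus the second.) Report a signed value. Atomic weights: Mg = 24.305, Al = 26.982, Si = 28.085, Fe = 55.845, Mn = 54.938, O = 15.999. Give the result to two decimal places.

First mineral: 28.085 g Si in 147.630 g formula = 19.02 wt% Si.
Second mineral: 84.255 g Si in 496.980 g formula = 16.95 wt% Si.
19.02% − 16.95% gives a difference of 2.07 percentage points.

2.07 percentage points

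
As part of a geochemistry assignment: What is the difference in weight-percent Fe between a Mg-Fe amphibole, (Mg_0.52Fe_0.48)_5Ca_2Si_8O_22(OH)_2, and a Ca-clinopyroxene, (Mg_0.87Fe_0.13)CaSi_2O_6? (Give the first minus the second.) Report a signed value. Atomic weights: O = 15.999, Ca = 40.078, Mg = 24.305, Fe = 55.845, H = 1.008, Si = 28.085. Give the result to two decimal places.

11.80 percentage points

First mineral: 134.028 g Fe in 888.049 g formula = 15.09 wt% Fe.
Second mineral: 7.260 g Fe in 220.647 g formula = 3.29 wt% Fe.
15.09% − 3.29% gives a difference of 11.80 percentage points.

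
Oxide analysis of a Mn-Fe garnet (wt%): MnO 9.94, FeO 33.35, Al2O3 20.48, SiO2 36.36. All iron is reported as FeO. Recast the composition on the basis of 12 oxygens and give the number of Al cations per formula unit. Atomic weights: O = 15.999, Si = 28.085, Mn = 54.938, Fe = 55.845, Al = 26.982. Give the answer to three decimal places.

1.994 Al apfu

MnO (M=70.937): mol = 0.14012; Mn = 0.14012, O = 0.14012.
FeO (M=71.844): mol = 0.46420; Fe = 0.46420, O = 0.46420.
Al2O3 (M=101.961): mol = 0.20086; Al = 0.40172, O = 0.60258.
SiO2 (M=60.083): mol = 0.60516; Si = 0.60516, O = 1.21032.
ΣO = 2.41722; factor = 12/ΣO = 4.96438.
Al apfu = 0.40172 × 4.96438 = 1.994.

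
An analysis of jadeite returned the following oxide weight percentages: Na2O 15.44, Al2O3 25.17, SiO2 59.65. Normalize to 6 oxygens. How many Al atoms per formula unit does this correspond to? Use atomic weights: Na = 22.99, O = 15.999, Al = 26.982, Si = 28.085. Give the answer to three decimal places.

Na2O: 15.44/61.979 = 0.24912 mol → 0.49824 mol Na, 0.24912 mol O.
Al2O3: 25.17/101.961 = 0.24686 mol → 0.49372 mol Al, 0.74058 mol O.
SiO2: 59.65/60.083 = 0.99279 mol → 0.99279 mol Si, 1.98558 mol O.
Total oxygen = 2.97528 mol. Normalization factor = 6/2.97528 = 2.01662.
Al per 6 O = 0.49372 × 2.01662 = 0.996.

0.996 Al apfu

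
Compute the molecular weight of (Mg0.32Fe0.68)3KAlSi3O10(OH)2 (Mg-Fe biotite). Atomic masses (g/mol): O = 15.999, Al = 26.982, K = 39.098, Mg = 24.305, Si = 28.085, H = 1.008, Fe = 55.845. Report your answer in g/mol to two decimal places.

481.60 g/mol

M = 0.96·24.305 + 2.04·55.845 + 1·39.098 + 1·26.982 + 3·28.085 + 12·15.999 + 2·1.008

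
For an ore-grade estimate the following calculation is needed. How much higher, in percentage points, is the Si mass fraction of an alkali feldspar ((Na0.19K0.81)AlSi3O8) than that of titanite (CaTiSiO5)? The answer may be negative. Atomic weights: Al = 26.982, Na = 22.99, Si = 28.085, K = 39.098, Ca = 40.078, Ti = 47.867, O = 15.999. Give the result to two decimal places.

16.28 percentage points

First mineral: 84.255 g Si in 275.266 g formula = 30.61 wt% Si.
Second mineral: 28.085 g Si in 196.025 g formula = 14.33 wt% Si.
30.61% − 14.33% gives a difference of 16.28 percentage points.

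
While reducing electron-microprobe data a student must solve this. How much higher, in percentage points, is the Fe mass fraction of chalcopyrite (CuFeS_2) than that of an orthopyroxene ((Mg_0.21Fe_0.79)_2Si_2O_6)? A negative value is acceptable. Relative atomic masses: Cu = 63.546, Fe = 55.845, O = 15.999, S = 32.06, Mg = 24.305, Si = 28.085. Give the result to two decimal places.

-4.78 percentage points

Fe in CuFeS_2: molar mass 183.511 g/mol; 1×55.845 = 55.845 g → 30.43 wt%.
Fe in (Mg_0.21Fe_0.79)_2Si_2O_6: molar mass 250.607 g/mol; 1.58×55.845 = 88.235 g → 35.21 wt%.
Difference = 30.43 − 35.21 = -4.78 percentage points.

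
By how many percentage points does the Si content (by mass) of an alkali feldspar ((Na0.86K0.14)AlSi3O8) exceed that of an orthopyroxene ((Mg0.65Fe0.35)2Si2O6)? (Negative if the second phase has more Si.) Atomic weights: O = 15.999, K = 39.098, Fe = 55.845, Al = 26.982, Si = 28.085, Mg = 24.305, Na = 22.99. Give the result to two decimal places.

Si in (Na0.86K0.14)AlSi3O8: molar mass 264.474 g/mol; 3×28.085 = 84.255 g → 31.86 wt%.
Si in (Mg0.65Fe0.35)2Si2O6: molar mass 222.852 g/mol; 2×28.085 = 56.170 g → 25.21 wt%.
Difference = 31.86 − 25.21 = 6.65 percentage points.

6.65 percentage points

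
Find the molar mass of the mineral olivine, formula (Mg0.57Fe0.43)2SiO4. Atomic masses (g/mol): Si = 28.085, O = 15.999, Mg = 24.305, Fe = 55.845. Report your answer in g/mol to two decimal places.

Mg: 1.14 × 24.305 = 27.7077
Fe: 0.86 × 55.845 = 48.0267
Si: 1 × 28.085 = 28.0850
O: 4 × 15.999 = 63.9960
Summing the contributions gives the formula mass.

167.82 g/mol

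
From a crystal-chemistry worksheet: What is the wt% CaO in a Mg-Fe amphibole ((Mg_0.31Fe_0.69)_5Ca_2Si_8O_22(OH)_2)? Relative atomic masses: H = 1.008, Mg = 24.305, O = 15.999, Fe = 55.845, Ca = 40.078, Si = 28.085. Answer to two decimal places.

Molar mass of (Mg_0.31Fe_0.69)_5Ca_2Si_8O_22(OH)_2 = 1.55*24.305 + 3.45*55.845 + 2*40.078 + 8*28.085 + 24*15.999 + 2*1.008 = 921.166 g/mol.
Each formula unit contains 2 Ca, equivalent to 2/1 = 2.0000 mol CaO.
M(CaO) = 1×40.078 + 1×15.999 = 56.077 g/mol.
Mass of CaO per formula unit = 2.0000 × 56.077 = 112.154 g.
CaO wt% = 112.154 / 921.166 × 100 = 12.18%.

12.18 wt%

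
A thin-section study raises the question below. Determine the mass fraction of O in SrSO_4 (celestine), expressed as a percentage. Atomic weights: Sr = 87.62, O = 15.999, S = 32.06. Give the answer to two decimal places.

M(SrSO_4) = 183.676 g/mol.
O contributes 4 × 15.999 = 63.996 g per mole.
63.996/183.676 = 0.3484 → 34.84%.

34.84 weight percent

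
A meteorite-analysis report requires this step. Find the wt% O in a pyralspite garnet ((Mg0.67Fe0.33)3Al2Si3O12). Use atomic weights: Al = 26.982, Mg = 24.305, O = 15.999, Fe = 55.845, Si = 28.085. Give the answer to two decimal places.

Formula mass = 2.01×24.305 + 0.99×55.845 + 2×26.982 + 3×28.085 + 12×15.999 = 434.347 g/mol, of which 191.988 g is O.
So O makes up 191.988/434.347 = 0.4420 of the mass, i.e. 44.20%.

44.20 weight percent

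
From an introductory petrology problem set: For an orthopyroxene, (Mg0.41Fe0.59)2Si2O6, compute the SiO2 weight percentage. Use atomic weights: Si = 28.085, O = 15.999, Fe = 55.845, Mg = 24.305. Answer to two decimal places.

Molar mass of (Mg0.41Fe0.59)2Si2O6 = 0.82×24.305 + 1.18×55.845 + 2×28.085 + 6×15.999 = 237.991 g/mol.
Each formula unit contains 2 Si, equivalent to 2/1 = 2.0000 mol SiO2.
M(SiO2) = 1×28.085 + 2×15.999 = 60.083 g/mol.
Mass of SiO2 per formula unit = 2.0000 × 60.083 = 120.166 g.
SiO2 wt% = 120.166 / 237.991 × 100 = 50.49%.

50.49 wt%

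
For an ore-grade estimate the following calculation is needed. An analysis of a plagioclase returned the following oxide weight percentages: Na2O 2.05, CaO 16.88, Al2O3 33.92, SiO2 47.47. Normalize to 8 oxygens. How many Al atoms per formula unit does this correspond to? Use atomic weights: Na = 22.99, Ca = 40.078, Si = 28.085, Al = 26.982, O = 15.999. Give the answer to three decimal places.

2.05 wt% Na2O ÷ 61.979 g/mol = 0.03308 mol, giving 0.06616 Na and 0.03308 O.
16.88 wt% CaO ÷ 56.077 g/mol = 0.30101 mol, giving 0.30101 Ca and 0.30101 O.
33.92 wt% Al2O3 ÷ 101.961 g/mol = 0.33268 mol, giving 0.66536 Al and 0.99804 O.
47.47 wt% SiO2 ÷ 60.083 g/mol = 0.79007 mol, giving 0.79007 Si and 1.58014 O.
Oxygen sums to 2.91227; scaling by 8/2.91227 = 2.74700 puts the formula on 8 O.
Al: 0.66536 × 2.74700 = 1.828 atoms per formula unit.

1.828 Al apfu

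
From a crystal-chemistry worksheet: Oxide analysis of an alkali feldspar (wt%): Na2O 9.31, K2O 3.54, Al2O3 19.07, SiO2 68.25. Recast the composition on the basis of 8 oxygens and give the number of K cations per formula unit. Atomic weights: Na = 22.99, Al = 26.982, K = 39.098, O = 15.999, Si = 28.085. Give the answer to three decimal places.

9.31 wt% Na2O ÷ 61.979 g/mol = 0.15021 mol, giving 0.30042 Na and 0.15021 O.
3.54 wt% K2O ÷ 94.195 g/mol = 0.03758 mol, giving 0.07516 K and 0.03758 O.
19.07 wt% Al2O3 ÷ 101.961 g/mol = 0.18703 mol, giving 0.37406 Al and 0.56109 O.
68.25 wt% SiO2 ÷ 60.083 g/mol = 1.13593 mol, giving 1.13593 Si and 2.27186 O.
Oxygen sums to 3.02074; scaling by 8/3.02074 = 2.64836 puts the formula on 8 O.
K: 0.07516 × 2.64836 = 0.199 atoms per formula unit.

0.199 K apfu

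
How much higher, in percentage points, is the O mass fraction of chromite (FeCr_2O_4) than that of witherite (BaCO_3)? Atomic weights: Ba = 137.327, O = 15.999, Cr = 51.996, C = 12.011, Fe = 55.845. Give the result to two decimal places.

4.27 percentage points

M(FeCr_2O_4) = 223.833 g/mol, so wt% O = 63.996/223.833 × 100 = 28.59%.
M(BaCO_3) = 197.335 g/mol, so wt% O = 47.997/197.335 × 100 = 24.32%.
28.59 − 24.32 = 4.27 pp.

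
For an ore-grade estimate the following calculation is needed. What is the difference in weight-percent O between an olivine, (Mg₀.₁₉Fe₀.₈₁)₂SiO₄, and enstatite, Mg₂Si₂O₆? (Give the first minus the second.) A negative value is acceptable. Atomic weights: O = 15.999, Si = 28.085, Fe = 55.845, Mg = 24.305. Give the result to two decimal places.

First mineral: 63.996 g O in 191.786 g formula = 33.37 wt% O.
Second mineral: 95.994 g O in 200.774 g formula = 47.81 wt% O.
33.37% − 47.81% gives a difference of -14.44 percentage points.

-14.44 percentage points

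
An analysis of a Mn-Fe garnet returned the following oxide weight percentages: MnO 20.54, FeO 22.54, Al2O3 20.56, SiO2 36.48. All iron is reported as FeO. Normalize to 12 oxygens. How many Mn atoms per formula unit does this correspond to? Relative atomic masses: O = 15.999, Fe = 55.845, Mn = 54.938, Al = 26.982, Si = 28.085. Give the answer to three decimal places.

MnO (M=70.937): mol = 0.28955; Mn = 0.28955, O = 0.28955.
FeO (M=71.844): mol = 0.31374; Fe = 0.31374, O = 0.31374.
Al2O3 (M=101.961): mol = 0.20165; Al = 0.40330, O = 0.60495.
SiO2 (M=60.083): mol = 0.60716; Si = 0.60716, O = 1.21432.
ΣO = 2.42256; factor = 12/ΣO = 4.95344.
Mn apfu = 0.28955 × 4.95344 = 1.434.

1.434 Mn apfu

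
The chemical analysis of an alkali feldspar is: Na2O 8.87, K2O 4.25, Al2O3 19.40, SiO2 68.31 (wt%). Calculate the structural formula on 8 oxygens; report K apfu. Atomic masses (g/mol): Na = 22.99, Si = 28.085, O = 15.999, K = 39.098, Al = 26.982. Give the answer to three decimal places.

Na2O: 8.87/61.979 = 0.14311 mol → 0.28622 mol Na, 0.14311 mol O.
K2O: 4.25/94.195 = 0.04512 mol → 0.09024 mol K, 0.04512 mol O.
Al2O3: 19.40/101.961 = 0.19027 mol → 0.38054 mol Al, 0.57081 mol O.
SiO2: 68.31/60.083 = 1.13693 mol → 1.13693 mol Si, 2.27386 mol O.
Total oxygen = 3.03290 mol. Normalization factor = 8/3.03290 = 2.63774.
K per 8 O = 0.09024 × 2.63774 = 0.238.

0.238 K apfu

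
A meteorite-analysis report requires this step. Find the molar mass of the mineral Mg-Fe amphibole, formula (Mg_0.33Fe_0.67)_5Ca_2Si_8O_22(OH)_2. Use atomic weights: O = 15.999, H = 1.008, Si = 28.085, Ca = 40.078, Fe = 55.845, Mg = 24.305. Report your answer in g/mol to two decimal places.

918.01 g/mol

M = 1.65×24.305 + 3.35×55.845 + 2×40.078 + 8×28.085 + 24×15.999 + 2×1.008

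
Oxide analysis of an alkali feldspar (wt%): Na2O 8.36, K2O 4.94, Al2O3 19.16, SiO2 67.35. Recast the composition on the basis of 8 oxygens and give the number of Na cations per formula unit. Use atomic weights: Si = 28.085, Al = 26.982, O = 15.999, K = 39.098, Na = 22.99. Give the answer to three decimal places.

8.36 wt% Na2O ÷ 61.979 g/mol = 0.13488 mol, giving 0.26976 Na and 0.13488 O.
4.94 wt% K2O ÷ 94.195 g/mol = 0.05244 mol, giving 0.10488 K and 0.05244 O.
19.16 wt% Al2O3 ÷ 101.961 g/mol = 0.18791 mol, giving 0.37582 Al and 0.56373 O.
67.35 wt% SiO2 ÷ 60.083 g/mol = 1.12095 mol, giving 1.12095 Si and 2.24190 O.
Oxygen sums to 2.99295; scaling by 8/2.99295 = 2.67295 puts the formula on 8 O.
Na: 0.26976 × 2.67295 = 0.721 atoms per formula unit.

0.721 Na apfu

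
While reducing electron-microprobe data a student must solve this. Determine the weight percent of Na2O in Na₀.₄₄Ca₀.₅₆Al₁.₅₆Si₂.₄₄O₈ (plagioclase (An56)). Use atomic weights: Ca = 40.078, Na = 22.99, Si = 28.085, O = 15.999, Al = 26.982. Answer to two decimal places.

5.03 wt%

Formula mass = 271.171 g/mol.
0.44 Na → 0.2200 mol Na2O per formula unit; M(Na2O) = 61.979, so Na2O mass = 13.635 g.
13.635/271.171 × 100 = 5.03 wt%.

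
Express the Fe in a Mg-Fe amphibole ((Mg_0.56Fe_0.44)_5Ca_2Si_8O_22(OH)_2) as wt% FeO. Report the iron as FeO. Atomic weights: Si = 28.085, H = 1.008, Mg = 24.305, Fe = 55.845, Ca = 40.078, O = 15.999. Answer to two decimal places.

17.93 wt%

Formula mass = 881.741 g/mol.
2.20 Fe → 2.2000 mol FeO per formula unit; M(FeO) = 71.844, so FeO mass = 158.057 g.
158.057/881.741 × 100 = 17.93 wt%.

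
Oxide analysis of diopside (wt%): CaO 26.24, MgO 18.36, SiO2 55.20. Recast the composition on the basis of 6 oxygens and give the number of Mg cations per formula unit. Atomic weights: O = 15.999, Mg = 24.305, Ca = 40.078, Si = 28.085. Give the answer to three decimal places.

CaO (M=56.077): mol = 0.46793; Ca = 0.46793, O = 0.46793.
MgO (M=40.304): mol = 0.45554; Mg = 0.45554, O = 0.45554.
SiO2 (M=60.083): mol = 0.91873; Si = 0.91873, O = 1.83746.
ΣO = 2.76093; factor = 6/ΣO = 2.17318.
Mg apfu = 0.45554 × 2.17318 = 0.990.

0.990 Mg apfu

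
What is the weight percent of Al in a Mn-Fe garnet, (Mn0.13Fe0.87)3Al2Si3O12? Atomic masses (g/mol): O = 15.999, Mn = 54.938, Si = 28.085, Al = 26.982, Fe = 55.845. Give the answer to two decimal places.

10.85 mass %

M((Mn0.13Fe0.87)3Al2Si3O12) = 497.388 g/mol.
Al contributes 2 × 26.982 = 53.964 g per mole.
53.964/497.388 = 0.1085 → 10.85%.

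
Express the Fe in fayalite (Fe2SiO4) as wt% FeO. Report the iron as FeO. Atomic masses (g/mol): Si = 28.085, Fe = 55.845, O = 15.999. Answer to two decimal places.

Formula mass = 203.771 g/mol.
2 Fe → 2.0000 mol FeO per formula unit; M(FeO) = 71.844, so FeO mass = 143.688 g.
143.688/203.771 × 100 = 70.51 wt%.

70.51 wt%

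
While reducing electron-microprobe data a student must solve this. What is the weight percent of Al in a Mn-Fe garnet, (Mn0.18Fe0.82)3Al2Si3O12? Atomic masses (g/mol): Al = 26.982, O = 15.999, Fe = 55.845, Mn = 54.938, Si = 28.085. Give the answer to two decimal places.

10.85 weight percent

Molar mass of (Mn0.18Fe0.82)3Al2Si3O12: 0.54*54.938 + 2.46*55.845 + 2*26.982 + 3*28.085 + 12*15.999 = 497.252 g/mol.
Mass of Al per formula unit: 2 × 26.982 = 53.964 g.
Weight fraction Al = 53.964 / 497.252 = 0.1085.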